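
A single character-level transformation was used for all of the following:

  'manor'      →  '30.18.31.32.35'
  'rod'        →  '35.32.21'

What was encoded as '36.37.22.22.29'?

steel

The number is (letter's place in the alphabet, a=1) + 17.
Reversing it on 36.37.22.22.29: 36→(36−17)÷1=19=s, 37→(37−17)÷1=20=t, 22→(22−17)÷1=5=e, 22→(22−17)÷1=5=e, 29→(29−17)÷1=12=l.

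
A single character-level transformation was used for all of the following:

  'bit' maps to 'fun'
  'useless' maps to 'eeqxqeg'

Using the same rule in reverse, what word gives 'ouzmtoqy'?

The output letters match the input read backwards, each shifted +12: bit reversed is tib. Two steps: reverse the string, then apply a Caesar shift of +12.
Decoding ouzmtoqy: shift back: o−12=c, u−12=i, z−12=n, m−12=a, t−12=h, o−12=c, q−12=e, y−12=m → cinahcem; then reverse → mechanic.

mechanic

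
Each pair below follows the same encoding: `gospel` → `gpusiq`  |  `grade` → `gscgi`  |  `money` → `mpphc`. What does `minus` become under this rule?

Letter i (0-indexed) is shifted by i+0, so successive shifts are 0, 1, 2, ….
For minus: m+0=m, i+1=j, n+2=p, u+3=x, s+4=w.

mjpxw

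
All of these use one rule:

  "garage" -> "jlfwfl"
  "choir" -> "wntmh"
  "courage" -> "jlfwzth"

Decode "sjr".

men

The output letters match the input read backwards, each shifted +5: garage reversed is egarag. Read the word backwards and shift each letter +5.
Undoing it on sjr: shift back: s−5=n, j−5=e, r−5=m → nem; then reverse → men.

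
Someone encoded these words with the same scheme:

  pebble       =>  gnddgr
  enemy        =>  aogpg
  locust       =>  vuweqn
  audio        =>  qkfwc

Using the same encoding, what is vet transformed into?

vgx

The output letters match the input read backwards, each shifted +2: pebble reversed is elbbep. The word is reversed, then every letter is shifted forward by 2.
Applying it to vet: reverse → tev; then shift: t+2=v, e+2=g, v+2=x.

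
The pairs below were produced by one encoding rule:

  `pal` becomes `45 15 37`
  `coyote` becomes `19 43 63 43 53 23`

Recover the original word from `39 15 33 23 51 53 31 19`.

With a=1..z=26, the number is 2·pos + 13.
Decoding 39 15 33 23 51 53 31 19: 39→(39−13)÷2=13=m, 15→(15−13)÷2=1=a, 33→(33−13)÷2=10=j, 23→(23−13)÷2=5=e, 51→(51−13)÷2=19=s, 53→(53−13)÷2=20=t, 31→(31−13)÷2=9=i, 19→(19−13)÷2=3=c.

majestic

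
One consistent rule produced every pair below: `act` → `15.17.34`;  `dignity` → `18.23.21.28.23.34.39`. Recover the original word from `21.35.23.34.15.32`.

guitar

a is letter #1 and maps to 15: an offset of 14. Letters become their 1-based position plus 14 (so a→15, b→16, …).
Decoding 21.35.23.34.15.32: 21→(21−14)÷1=7=g, 35→(35−14)÷1=21=u, 23→(23−14)÷1=9=i, 34→(34−14)÷1=20=t, 15→(15−14)÷1=1=a, 32→(32−14)÷1=18=r.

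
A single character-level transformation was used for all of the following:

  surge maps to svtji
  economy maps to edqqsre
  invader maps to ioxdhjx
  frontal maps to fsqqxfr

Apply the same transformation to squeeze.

srwhiek

Each letter shifts forward by its position index (0, 1, 2, …) — the shift grows by one for each successive letter.
On squeeze: s+0=s, q+1=r, u+2=w, e+3=h, e+4=i, z+5=e, e+6=k.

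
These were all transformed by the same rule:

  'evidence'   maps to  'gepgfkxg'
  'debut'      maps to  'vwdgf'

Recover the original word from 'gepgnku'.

The output letters match the input read backwards, each shifted +2: evidence reversed is ecnedive. Two steps: reverse the string, then apply a Caesar shift of +2.
Undoing it on gepgnku: shift back: g−2=e, e−2=c, p−2=n, g−2=e, n−2=l, k−2=i, u−2=s → ecnelis; then reverse → silence.

silence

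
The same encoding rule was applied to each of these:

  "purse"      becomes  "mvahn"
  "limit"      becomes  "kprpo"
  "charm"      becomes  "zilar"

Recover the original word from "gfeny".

dozen

p(15)→m(12) and u(20)→v(21) fit y≡7x+11 (mod 26); the inverse of 7 mod 26 is 15. Treating letters as 0–25, the rule is x ↦ 7x + 11 (mod 26).
Decoding gfeny: g(6)→15·(6−11)≡3=d; f(5)→15·(5−11)≡14=o; e(4)→15·(4−11)≡25=z; n(13)→15·(13−11)≡4=e; y(24)→15·(24−11)≡13=n (all mod 26).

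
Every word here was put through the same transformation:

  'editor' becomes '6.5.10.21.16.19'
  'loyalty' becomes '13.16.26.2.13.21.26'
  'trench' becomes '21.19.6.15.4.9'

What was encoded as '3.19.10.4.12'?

brick

e is letter #5 and maps to 6: an offset of 1. The number is (letter's place in the alphabet, a=1) + 1.
Undoing it on 3.19.10.4.12: 3→(3−1)÷1=2=b, 19→(19−1)÷1=18=r, 10→(10−1)÷1=9=i, 4→(4−1)÷1=3=c, 12→(12−1)÷1=11=k.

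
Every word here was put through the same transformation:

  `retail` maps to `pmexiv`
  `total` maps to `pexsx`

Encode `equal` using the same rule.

peyui

The word is reversed, then every letter is shifted forward by 4.
On equal: reverse → lauqe; then shift: l+4=p, a+4=e, u+4=y, q+4=u, e+4=i.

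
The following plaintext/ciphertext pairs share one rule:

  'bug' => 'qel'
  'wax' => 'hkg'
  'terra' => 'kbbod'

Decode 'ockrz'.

The output letters match the input read backwards, each shifted +10: bug reversed is gub. Two steps: reverse the string, then apply a Caesar shift of +10.
Reversing it on ockrz: shift back: o−10=e, c−10=s, k−10=a, r−10=h, z−10=p → esahp; then reverse → phase.

phase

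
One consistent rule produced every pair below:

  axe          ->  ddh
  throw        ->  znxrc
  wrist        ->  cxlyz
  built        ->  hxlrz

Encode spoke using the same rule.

The shift depends on letter class: consonant x→d is +6, but vowel a→d is +3. Vowels shift forward by 3 and consonants shift forward by 6.
On spoke: s(cons)+6=y, p(cons)+6=v, o(vowel)+3=r, k(cons)+6=q, e(vowel)+3=h.

yvrqh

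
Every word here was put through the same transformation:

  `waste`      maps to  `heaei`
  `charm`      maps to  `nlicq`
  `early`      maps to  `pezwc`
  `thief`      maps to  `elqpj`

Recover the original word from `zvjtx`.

Shifts by position in waste: pos 0: w→h (+11), pos 1: a→e (+4), pos 2: s→a (+8), pos 3: t→e (+11), pos 4: e→i (+4) — repeating every 3. A repeating key of period 3 is used — shifts +11, +4, +8 over and over.
Undoing it on zvjtx: z−11=o, v−4=r, j−8=b, t−11=i, x−4=t.

orbit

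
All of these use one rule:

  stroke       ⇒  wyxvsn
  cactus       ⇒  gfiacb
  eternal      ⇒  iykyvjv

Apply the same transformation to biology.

fnuswpi

In stroke: s→w is +4, t→y is +5, r→x is +6, o→v is +7 — the shift increases by 1 each position. Letter i (0-indexed) is shifted by i+4, so successive shifts are 4, 5, 6, ….
For biology: b+4=f, i+5=n, o+6=u, l+7=s, o+8=w, g+9=p, y+10=i.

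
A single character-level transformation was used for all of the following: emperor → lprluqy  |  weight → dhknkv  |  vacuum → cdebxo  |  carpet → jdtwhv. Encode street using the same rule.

Shifts by position in emperor: pos 0: e→l (+7), pos 1: m→p (+3), pos 2: p→r (+2), pos 3: e→l (+7), pos 4: r→u (+3), pos 5: o→q (+2) — repeating every 3. A repeating key of period 3 is used — shifts +7, +3, +2 over and over.
On street: s+7=z, t+3=w, r+2=t, e+7=l, e+3=h, t+2=v.

zwtlhv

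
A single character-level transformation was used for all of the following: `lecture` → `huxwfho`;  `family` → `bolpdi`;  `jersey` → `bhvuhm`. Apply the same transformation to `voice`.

hflry

The output letters match the input read backwards, each shifted +3: lecture reversed is erutcel. Two steps: reverse the string, then apply a Caesar shift of +3.
On voice: reverse → eciov; then shift: e+3=h, c+3=f, i+3=l, o+3=r, v+3=y.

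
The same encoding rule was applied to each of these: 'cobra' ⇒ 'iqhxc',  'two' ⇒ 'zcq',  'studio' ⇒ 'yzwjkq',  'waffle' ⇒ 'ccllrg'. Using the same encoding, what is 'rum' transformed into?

The shift depends on letter class: consonant c→i is +6, but vowel o→q is +2. Two shifts are in play — +2 for a/e/i/o/u, +6 for every other letter.
For rum: r(cons)+6=x, u(vowel)+2=w, m(cons)+6=s.

xws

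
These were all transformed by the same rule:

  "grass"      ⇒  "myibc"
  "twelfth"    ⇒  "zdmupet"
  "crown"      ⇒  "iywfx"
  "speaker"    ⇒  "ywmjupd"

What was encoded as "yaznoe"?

In grass: g→m is +6, r→y is +7, a→i is +8, s→b is +9 — the shift increases by 1 each position. The shift increases by 1 at each position, starting from +6: 6, 7, 8, ….
Decoding yaznoe: y−6=s, a−7=t, z−8=r, n−9=e, o−10=e, e−11=t.

street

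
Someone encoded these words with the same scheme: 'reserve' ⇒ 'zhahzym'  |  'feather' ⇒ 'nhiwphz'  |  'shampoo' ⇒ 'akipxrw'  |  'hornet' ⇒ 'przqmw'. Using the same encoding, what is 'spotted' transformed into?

aswwbhl

Shifts by position in reserve: pos 0: r→z (+8), pos 1: e→h (+3), pos 2: s→a (+8), pos 3: e→h (+3) — repeating every 2. It's a Vigenère-style cipher with numeric key [8,3]: position i shifts by key[i mod 2].
For spotted: s+8=a, p+3=s, o+8=w, t+3=w, t+8=b, e+3=h, d+8=l.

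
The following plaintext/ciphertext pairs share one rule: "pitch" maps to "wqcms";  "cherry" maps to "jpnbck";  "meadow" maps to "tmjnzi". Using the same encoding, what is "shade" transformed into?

In pitch: p→w is +7, i→q is +8, t→c is +9, c→m is +10 — the shift increases by 1 each position. The shift increases by 1 at each position, starting from +7: 7, 8, 9, ….
For shade: s+7=z, h+8=p, a+9=j, d+10=n, e+11=p.

zpjnp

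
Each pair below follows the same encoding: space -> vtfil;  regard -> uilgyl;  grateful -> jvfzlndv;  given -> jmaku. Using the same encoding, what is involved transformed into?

lrausdnn

In space: s→v is +3, p→t is +4, a→f is +5, c→i is +6 — the shift increases by 1 each position. Letter i (0-indexed) is shifted by i+3, so successive shifts are 3, 4, 5, ….
Applying it to involved: i+3=l, n+4=r, v+5=a, o+6=u, l+7=s, v+8=d, e+9=n, d+10=n.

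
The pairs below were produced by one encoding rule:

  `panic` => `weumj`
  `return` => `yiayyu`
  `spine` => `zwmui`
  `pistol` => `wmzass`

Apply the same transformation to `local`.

ssjes

Vowels shift forward by 4 and consonants shift forward by 7.
Applying it to local: l(cons)+7=s, o(vowel)+4=s, c(cons)+7=j, a(vowel)+4=e, l(cons)+7=s.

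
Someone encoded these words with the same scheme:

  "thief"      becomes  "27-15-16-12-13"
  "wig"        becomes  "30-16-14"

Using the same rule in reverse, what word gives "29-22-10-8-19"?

vocal

t is letter #20 and maps to 27: an offset of 7. The number is (letter's place in the alphabet, a=1) + 7.
Decoding 29-22-10-8-19: 29→(29−7)÷1=22=v, 22→(22−7)÷1=15=o, 10→(10−7)÷1=3=c, 8→(8−7)÷1=1=a, 19→(19−7)÷1=12=l.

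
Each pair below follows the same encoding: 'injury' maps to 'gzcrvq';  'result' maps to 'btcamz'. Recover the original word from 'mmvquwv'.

nominee

Two steps: reverse the string, then apply a Caesar shift of +8.
Undoing it on mmvquwv: shift back: m−8=e, m−8=e, v−8=n, q−8=i, u−8=m, w−8=o, v−8=n → eenimon; then reverse → nominee.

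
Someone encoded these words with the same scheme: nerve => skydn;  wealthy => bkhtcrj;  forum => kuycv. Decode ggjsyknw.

backpack

Letter i (0-indexed) is shifted by i+5, so successive shifts are 5, 6, 7, ….
Reversing it on ggjsyknw: g−5=b, g−6=a, j−7=c, s−8=k, y−9=p, k−10=a, n−11=c, w−12=k.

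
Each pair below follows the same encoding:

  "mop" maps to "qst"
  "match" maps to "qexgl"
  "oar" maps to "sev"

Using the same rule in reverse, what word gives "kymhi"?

Compare letters: m→q is +4, o→s is +4, p→t is +4 — a constant shift. Every letter moves 4 places later in the alphabet, wrapping around z→a.
Decoding kymhi: k−4=g, y−4=u, m−4=i, h−4=d, i−4=e.

guide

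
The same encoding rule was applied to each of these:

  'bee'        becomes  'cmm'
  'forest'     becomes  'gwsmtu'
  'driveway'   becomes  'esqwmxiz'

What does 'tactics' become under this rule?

The shift depends on letter class: consonant b→c is +1, but vowel e→m is +8. Vowels shift forward by 8 and consonants shift forward by 1.
On tactics: t(cons)+1=u, a(vowel)+8=i, c(cons)+1=d, t(cons)+1=u, i(vowel)+8=q, c(cons)+1=d, s(cons)+1=t.

uiduqdt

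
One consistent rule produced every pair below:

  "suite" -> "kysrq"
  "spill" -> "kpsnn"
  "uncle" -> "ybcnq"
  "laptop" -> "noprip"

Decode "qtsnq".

exile

s(18)→k(10) and u(20)→y(24) fit y≡7x+14 (mod 26); the inverse of 7 mod 26 is 15. This is an affine cipher: with a=0,…,z=25, each position x becomes (7x+14) mod 26.
Undoing it on qtsnq: q(16)→15·(16−14)≡4=e; t(19)→15·(19−14)≡23=x; s(18)→15·(18−14)≡8=i; n(13)→15·(13−14)≡11=l; q(16)→15·(16−14)≡4=e (all mod 26).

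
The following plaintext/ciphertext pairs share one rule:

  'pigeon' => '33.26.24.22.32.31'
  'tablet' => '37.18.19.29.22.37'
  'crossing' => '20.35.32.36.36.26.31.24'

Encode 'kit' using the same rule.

28.26.37

p is letter #16 and maps to 33: an offset of 17. Letters become their 1-based position plus 17 (so a→18, b→19, …).
On kit: k=11→28, i=9→26, t=20→37.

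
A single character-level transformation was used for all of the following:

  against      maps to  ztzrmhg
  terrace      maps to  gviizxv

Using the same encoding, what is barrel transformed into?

yziivo

Each pair mirrors across the alphabet (a↔z, g↔t, a↔z): positions sum to 25. This is the alphabet-reversal cipher (Atbash): a becomes z, b becomes y, etc.
For barrel: b↔y, a↔z, r↔i, r↔i, e↔v, l↔o.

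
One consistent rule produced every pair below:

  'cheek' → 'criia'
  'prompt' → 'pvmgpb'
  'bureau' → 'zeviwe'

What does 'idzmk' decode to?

elbow

c(2)→c(2) and h(7)→r(17) fit y≡3x+22 (mod 26); the inverse of 3 mod 26 is 9. Treating letters as 0–25, the rule is x ↦ 3x + 22 (mod 26).
Undoing it on idzmk: i(8)→9·(8−22)≡4=e; d(3)→9·(3−22)≡11=l; z(25)→9·(25−22)≡1=b; m(12)→9·(12−22)≡14=o; k(10)→9·(10−22)≡22=w (all mod 26).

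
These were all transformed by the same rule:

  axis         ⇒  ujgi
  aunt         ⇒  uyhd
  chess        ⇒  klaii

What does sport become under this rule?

ixcnd

a(0)→u(20) and x(23)→j(9) fit y≡21x+20 (mod 26); the inverse of 21 mod 26 is 5. This is an affine cipher: with a=0,…,z=25, each position x becomes (21x+20) mod 26.
For sport: s(18)→21·18+20≡8=i; p(15)→21·15+20≡23=x; o(14)→21·14+20≡2=c; r(17)→21·17+20≡13=n; t(19)→21·19+20≡3=d (all mod 26).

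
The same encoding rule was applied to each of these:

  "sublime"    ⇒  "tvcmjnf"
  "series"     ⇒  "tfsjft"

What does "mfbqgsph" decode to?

This is a Caesar cipher with shift 1.
Reversing it on mfbqgsph: m−1=l, f−1=e, b−1=a, q−1=p, g−1=f, s−1=r, p−1=o, h−1=g.

leapfrog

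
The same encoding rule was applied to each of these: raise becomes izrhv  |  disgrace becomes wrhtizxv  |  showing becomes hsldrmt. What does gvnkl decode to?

Each pair mirrors across the alphabet (r↔i, a↔z, i↔r): positions sum to 25. Letters are reflected about the middle of the alphabet (position → 25−position): Atbash.
Reversing it on gvnkl: g↔t, v↔e, n↔m, k↔p, l↔o.

tempo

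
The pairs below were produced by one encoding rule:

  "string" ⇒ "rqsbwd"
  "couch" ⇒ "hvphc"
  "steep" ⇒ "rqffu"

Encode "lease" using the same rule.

yfjrf

Treating letters as 0–25, the rule is x ↦ 25x + 9 (mod 26).
Applying it to lease: l(11)→25·11+9≡24=y; e(4)→25·4+9≡5=f; a(0)→25·0+9≡9=j; s(18)→25·18+9≡17=r; e(4)→25·4+9≡5=f (all mod 26).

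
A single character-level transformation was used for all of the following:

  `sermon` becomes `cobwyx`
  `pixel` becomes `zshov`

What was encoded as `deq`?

Compare letters: s→c is +10, e→o is +10, r→b is +10 — a constant shift. Every letter moves 10 places later in the alphabet, wrapping around z→a.
Reversing it on deq: d−10=t, e−10=u, q−10=g.

tug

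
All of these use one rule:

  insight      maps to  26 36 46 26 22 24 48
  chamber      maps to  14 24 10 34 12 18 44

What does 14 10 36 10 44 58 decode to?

canary

i(#9)→26 and n(#14)→36: differences scale by 2, so n = 2·pos + 8. The formula is n = 2×(alphabet index, a=1) + 8.
Reversing it on 14 10 36 10 44 58: 14→(14−8)÷2=3=c, 10→(10−8)÷2=1=a, 36→(36−8)÷2=14=n, 10→(10−8)÷2=1=a, 44→(44−8)÷2=18=r, 58→(58−8)÷2=25=y.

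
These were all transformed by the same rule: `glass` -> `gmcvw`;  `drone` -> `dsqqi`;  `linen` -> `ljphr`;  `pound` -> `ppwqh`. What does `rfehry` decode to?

Each letter shifts forward by its position index (0, 1, 2, …) — the shift grows by one for each successive letter.
Reversing it on rfehry: r−0=r, f−1=e, e−2=c, h−3=e, r−4=n, y−5=t.

recent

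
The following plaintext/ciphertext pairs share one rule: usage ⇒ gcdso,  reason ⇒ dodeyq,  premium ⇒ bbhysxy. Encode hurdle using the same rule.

Shifts by position in usage: pos 0: u→g (+12), pos 1: s→c (+10), pos 2: a→d (+3), pos 3: g→s (+12), pos 4: e→o (+10) — repeating every 3. The shifts repeat in a cycle of length 3: positions 0,1,… shift by +12, +10, +3, then the pattern repeats.
Applying it to hurdle: h+12=t, u+10=e, r+3=u, d+12=p, l+10=v, e+3=h.

teupvh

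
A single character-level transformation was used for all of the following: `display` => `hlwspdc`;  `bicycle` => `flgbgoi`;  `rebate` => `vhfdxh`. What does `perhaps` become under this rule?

thvkesw

Shifts by position in display: pos 0: d→h (+4), pos 1: i→l (+3), pos 2: s→w (+4), pos 3: p→s (+3) — repeating every 2. The shifts repeat in a cycle of length 2: positions 0,1,… shift by +4, +3, then the pattern repeats.
Applying it to perhaps: p+4=t, e+3=h, r+4=v, h+3=k, a+4=e, p+3=s, s+4=w.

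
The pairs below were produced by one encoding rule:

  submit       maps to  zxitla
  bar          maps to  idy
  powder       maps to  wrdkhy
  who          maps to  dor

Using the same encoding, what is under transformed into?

Vowels shift forward by 3 and consonants shift forward by 7.
Applying it to under: u(vowel)+3=x, n(cons)+7=u, d(cons)+7=k, e(vowel)+3=h, r(cons)+7=y.

xukhy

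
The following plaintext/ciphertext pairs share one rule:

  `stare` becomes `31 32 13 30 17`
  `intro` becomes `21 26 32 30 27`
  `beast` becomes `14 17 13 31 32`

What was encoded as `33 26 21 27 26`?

union

s is letter #19 and maps to 31: an offset of 12. The number is (letter's place in the alphabet, a=1) + 12.
Reversing it on 33 26 21 27 26: 33→(33−12)÷1=21=u, 26→(26−12)÷1=14=n, 21→(21−12)÷1=9=i, 27→(27−12)÷1=15=o, 26→(26−12)÷1=14=n.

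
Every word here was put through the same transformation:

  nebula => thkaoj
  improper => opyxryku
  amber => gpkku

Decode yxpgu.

A repeating key of period 3 is used — shifts +6, +3, +9 over and over.
Decoding yxpgu: y−6=s, x−3=u, p−9=g, g−6=a, u−3=r.

sugar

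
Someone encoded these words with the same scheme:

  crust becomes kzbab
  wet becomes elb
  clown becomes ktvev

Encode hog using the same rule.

The rule splits by letter class: vowels +7, consonants +8.
For hog: h(cons)+8=p, o(vowel)+7=v, g(cons)+8=o.

pvo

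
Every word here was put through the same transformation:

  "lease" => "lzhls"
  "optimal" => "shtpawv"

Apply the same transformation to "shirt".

aypoz

The word is reversed, then every letter is shifted forward by 7.
Applying it to shirt: reverse → trihs; then shift: t+7=a, r+7=y, i+7=p, h+7=o, s+7=z.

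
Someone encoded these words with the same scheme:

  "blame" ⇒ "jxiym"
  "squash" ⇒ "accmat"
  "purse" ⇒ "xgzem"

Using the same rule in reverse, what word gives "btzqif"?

threat

Shifts by position in blame: pos 0: b→j (+8), pos 1: l→x (+12), pos 2: a→i (+8), pos 3: m→y (+12) — repeating every 2. It's a Vigenère-style cipher with numeric key [8,12]: position i shifts by key[i mod 2].
Decoding btzqif: b−8=t, t−12=h, z−8=r, q−12=e, i−8=a, f−12=t.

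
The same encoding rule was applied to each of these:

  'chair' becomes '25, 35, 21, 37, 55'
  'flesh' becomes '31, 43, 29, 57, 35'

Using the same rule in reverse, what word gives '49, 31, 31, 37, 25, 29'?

With a=1..z=26, the number is 2·pos + 19.
Reversing it on 49, 31, 31, 37, 25, 29: 49→(49−19)÷2=15=o, 31→(31−19)÷2=6=f, 31→(31−19)÷2=6=f, 37→(37−19)÷2=9=i, 25→(25−19)÷2=3=c, 29→(29−19)÷2=5=e.

office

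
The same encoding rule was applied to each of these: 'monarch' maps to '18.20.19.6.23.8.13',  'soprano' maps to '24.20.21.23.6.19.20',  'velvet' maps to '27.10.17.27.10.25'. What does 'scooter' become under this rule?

m is letter #13 and maps to 18: an offset of 5. Each letter is replaced by its alphabet position (a=1..z=26) + 5.
Applying it to scooter: s=19→24, c=3→8, o=15→20, o=15→20, t=20→25, e=5→10, r=18→23.

24.8.20.20.25.10.23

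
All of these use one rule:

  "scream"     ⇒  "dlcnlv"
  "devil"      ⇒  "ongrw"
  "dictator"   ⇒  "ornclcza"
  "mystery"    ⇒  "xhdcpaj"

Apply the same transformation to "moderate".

A repeating key of period 2 is used — shifts +11, +9 over and over.
Applying it to moderate: m+11=x, o+9=x, d+11=o, e+9=n, r+11=c, a+9=j, t+11=e, e+9=n.

xxoncjen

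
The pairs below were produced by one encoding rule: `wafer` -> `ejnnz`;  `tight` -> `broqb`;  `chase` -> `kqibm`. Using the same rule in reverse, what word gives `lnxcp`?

The shifts repeat in a cycle of length 2: positions 0,1,… shift by +8, +9, then the pattern repeats.
Decoding lnxcp: l−8=d, n−9=e, x−8=p, c−9=t, p−8=h.

depth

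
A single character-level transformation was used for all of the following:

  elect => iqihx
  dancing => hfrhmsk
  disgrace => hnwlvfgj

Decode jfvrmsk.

Shifts by position in elect: pos 0: e→i (+4), pos 1: l→q (+5), pos 2: e→i (+4), pos 3: c→h (+5) — repeating every 2. A repeating key of period 2 is used — shifts +4, +5 over and over.
Reversing it on jfvrmsk: j−4=f, f−5=a, v−4=r, r−5=m, m−4=i, s−5=n, k−4=g.

farming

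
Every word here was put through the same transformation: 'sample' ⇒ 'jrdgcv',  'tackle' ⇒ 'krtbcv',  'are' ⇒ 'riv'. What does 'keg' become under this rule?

bvx

Compare letters: s→j is +17, a→r is +17, m→d is +17 — a constant shift. Each letter is shifted forward by 17 in the alphabet (a Caesar shift of +17).
On keg: k+17=b, e+17=v, g+17=x.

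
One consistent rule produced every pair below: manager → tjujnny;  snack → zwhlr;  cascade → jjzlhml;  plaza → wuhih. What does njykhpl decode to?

garbage

Shifts by position in manager: pos 0: m→t (+7), pos 1: a→j (+9), pos 2: n→u (+7), pos 3: a→j (+9) — repeating every 2. A repeating key of period 2 is used — shifts +7, +9 over and over.
Decoding njykhpl: n−7=g, j−9=a, y−7=r, k−9=b, h−7=a, p−9=g, l−7=e.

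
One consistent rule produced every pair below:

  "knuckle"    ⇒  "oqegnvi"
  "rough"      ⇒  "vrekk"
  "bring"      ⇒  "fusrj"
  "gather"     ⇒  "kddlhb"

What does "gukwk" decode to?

Shifts by position in knuckle: pos 0: k→o (+4), pos 1: n→q (+3), pos 2: u→e (+10), pos 3: c→g (+4), pos 4: k→n (+3), pos 5: l→v (+10) — repeating every 3. A repeating key of period 3 is used — shifts +4, +3, +10 over and over.
Reversing it on gukwk: g−4=c, u−3=r, k−10=a, w−4=s, k−3=h.

crash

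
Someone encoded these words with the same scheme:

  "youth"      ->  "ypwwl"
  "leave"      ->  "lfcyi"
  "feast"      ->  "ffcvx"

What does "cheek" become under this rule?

Each letter shifts forward by its position index (0, 1, 2, …) — the shift grows by one for each successive letter.
Applying it to cheek: c+0=c, h+1=i, e+2=g, e+3=h, k+4=o.

cigho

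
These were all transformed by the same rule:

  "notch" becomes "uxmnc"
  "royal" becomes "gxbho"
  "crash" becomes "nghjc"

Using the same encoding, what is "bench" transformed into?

n(13)→u(20) and o(14)→x(23) fit y≡3x+7 (mod 26); the inverse of 3 mod 26 is 9. Each letter's alphabet position (a=0..z=25) is mapped through 3·x+7 mod 26 — an affine cipher.
On bench: b(1)→3·1+7≡10=k; e(4)→3·4+7≡19=t; n(13)→3·13+7≡20=u; c(2)→3·2+7≡13=n; h(7)→3·7+7≡2=c (all mod 26).

ktunc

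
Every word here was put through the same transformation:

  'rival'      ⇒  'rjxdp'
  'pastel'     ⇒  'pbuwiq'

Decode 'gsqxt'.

In rival: r→r is +0, i→j is +1, v→x is +2, a→d is +3 — the shift increases by 1 each position. The shift increases by 1 at each position, starting from +0: 0, 1, 2, ….
Decoding gsqxt: g−0=g, s−1=r, q−2=o, x−3=u, t−4=p.

group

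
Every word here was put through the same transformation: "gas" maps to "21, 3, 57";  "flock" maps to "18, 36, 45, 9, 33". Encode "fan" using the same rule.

18, 3, 42

g(#7)→21 and a(#1)→3: differences scale by 3, so n = 3·pos + 0. With a=1..z=26, the number is 3·pos.
Applying it to fan: f=6→18, a=1→3, n=14→42.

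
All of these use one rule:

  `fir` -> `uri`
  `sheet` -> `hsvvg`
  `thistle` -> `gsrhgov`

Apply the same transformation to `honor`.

Each letter is replaced by its mirror in the alphabet: a↔z, b↔y, c↔x, and so on (the Atbash cipher).
Applying it to honor: h↔s, o↔l, n↔m, o↔l, r↔i.

slmli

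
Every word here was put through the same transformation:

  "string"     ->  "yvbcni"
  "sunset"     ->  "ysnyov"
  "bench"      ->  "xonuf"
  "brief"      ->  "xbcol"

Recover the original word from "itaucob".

glacier

s(18)→y(24) and t(19)→v(21) fit y≡23x+0 (mod 26); the inverse of 23 mod 26 is 17. Each letter's alphabet position (a=0..z=25) is mapped through 23·x+0 mod 26 — an affine cipher.
Undoing it on itaucob: i(8)→17·(8−0)≡6=g; t(19)→17·(19−0)≡11=l; a(0)→17·(0−0)≡0=a; u(20)→17·(20−0)≡2=c; c(2)→17·(2−0)≡8=i; o(14)→17·(14−0)≡4=e; b(1)→17·(1−0)≡17=r (all mod 26).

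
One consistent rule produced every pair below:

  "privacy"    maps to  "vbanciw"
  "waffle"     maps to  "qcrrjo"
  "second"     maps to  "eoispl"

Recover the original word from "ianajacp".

civilian

p(15)→v(21) and r(17)→b(1) fit y≡3x+2 (mod 26); the inverse of 3 mod 26 is 9. Treating letters as 0–25, the rule is x ↦ 3x + 2 (mod 26).
Undoing it on ianajacp: i(8)→9·(8−2)≡2=c; a(0)→9·(0−2)≡8=i; n(13)→9·(13−2)≡21=v; a(0)→9·(0−2)≡8=i; j(9)→9·(9−2)≡11=l; a(0)→9·(0−2)≡8=i; c(2)→9·(2−2)≡0=a; p(15)→9·(15−2)≡13=n (all mod 26).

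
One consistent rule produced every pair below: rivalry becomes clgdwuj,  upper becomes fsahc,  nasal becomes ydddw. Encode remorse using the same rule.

A repeating key of period 2 is used — shifts +11, +3 over and over.
On remorse: r+11=c, e+3=h, m+11=x, o+3=r, r+11=c, s+3=v, e+11=p.

chxrcvp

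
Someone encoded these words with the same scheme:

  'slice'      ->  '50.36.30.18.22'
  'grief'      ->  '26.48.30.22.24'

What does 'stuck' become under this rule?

50.52.54.18.34

s(#19)→50 and l(#12)→36: differences scale by 2, so n = 2·pos + 12. With a=1..z=26, the number is 2·pos + 12.
For stuck: s=19→50, t=20→52, u=21→54, c=3→18, k=11→34.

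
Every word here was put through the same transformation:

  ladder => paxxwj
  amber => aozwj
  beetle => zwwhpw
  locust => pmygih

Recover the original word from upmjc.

l(11)→p(15) and a(0)→a(0) fit y≡25x+0 (mod 26); the inverse of 25 mod 26 is 25. Each letter's alphabet position (a=0..z=25) is mapped through 25·x+0 mod 26 — an affine cipher.
Undoing it on upmjc: u(20)→25·(20−0)≡6=g; p(15)→25·(15−0)≡11=l; m(12)→25·(12−0)≡14=o; j(9)→25·(9−0)≡17=r; c(2)→25·(2−0)≡24=y (all mod 26).

glory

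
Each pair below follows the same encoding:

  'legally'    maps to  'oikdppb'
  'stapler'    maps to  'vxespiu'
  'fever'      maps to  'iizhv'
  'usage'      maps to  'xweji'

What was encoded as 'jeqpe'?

Shifts by position in legally: pos 0: l→o (+3), pos 1: e→i (+4), pos 2: g→k (+4), pos 3: a→d (+3), pos 4: l→p (+4), pos 5: l→p (+4) — repeating every 3. A repeating key of period 3 is used — shifts +3, +4, +4 over and over.
Undoing it on jeqpe: j−3=g, e−4=a, q−4=m, p−3=m, e−4=a.

gamma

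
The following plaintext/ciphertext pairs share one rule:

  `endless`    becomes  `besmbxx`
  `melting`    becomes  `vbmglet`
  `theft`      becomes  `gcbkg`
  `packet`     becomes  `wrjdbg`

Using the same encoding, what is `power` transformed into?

wnhbo

e(4)→b(1) and n(13)→e(4) fit y≡9x+17 (mod 26); the inverse of 9 mod 26 is 3. Each letter's alphabet position (a=0..z=25) is mapped through 9·x+17 mod 26 — an affine cipher.
On power: p(15)→9·15+17≡22=w; o(14)→9·14+17≡13=n; w(22)→9·22+17≡7=h; e(4)→9·4+17≡1=b; r(17)→9·17+17≡14=o (all mod 26).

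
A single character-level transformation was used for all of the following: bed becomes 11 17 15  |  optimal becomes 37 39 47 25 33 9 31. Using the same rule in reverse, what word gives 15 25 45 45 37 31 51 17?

The formula is n = 2×(alphabet index, a=1) + 7.
Undoing it on 15 25 45 45 37 31 51 17: 15→(15−7)÷2=4=d, 25→(25−7)÷2=9=i, 45→(45−7)÷2=19=s, 45→(45−7)÷2=19=s, 37→(37−7)÷2=15=o, 31→(31−7)÷2=12=l, 51→(51−7)÷2=22=v, 17→(17−7)÷2=5=e.

dissolve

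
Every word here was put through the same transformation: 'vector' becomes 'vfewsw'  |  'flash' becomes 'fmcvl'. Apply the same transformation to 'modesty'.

In vector: v→v is +0, e→f is +1, c→e is +2, t→w is +3 — the shift increases by 1 each position. The shift increases by 1 at each position, starting from +0: 0, 1, 2, ….
On modesty: m+0=m, o+1=p, d+2=f, e+3=h, s+4=w, t+5=y, y+6=e.

mpfhwye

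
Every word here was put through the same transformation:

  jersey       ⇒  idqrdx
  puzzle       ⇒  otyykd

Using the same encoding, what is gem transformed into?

Compare letters: j→i is +25, e→d is +25, r→q is +25 — a constant shift. This is a Caesar cipher with shift 25.
Applying it to gem: g+25=f, e+25=d, m+25=l.

fdl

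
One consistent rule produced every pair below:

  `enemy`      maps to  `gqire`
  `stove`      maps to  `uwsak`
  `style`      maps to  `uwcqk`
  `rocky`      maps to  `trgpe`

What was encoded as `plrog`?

In enemy: e→g is +2, n→q is +3, e→i is +4, m→r is +5 — the shift increases by 1 each position. Letter i (0-indexed) is shifted by i+2, so successive shifts are 2, 3, 4, ….
Decoding plrog: p−2=n, l−3=i, r−4=n, o−5=j, g−6=a.

ninja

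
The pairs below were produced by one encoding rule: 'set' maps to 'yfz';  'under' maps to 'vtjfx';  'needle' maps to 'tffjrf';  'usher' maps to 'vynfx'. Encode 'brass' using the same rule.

The shift depends on letter class: consonant s→y is +6, but vowel e→f is +1. The rule splits by letter class: vowels +1, consonants +6.
On brass: b(cons)+6=h, r(cons)+6=x, a(vowel)+1=b, s(cons)+6=y, s(cons)+6=y.

hxbyy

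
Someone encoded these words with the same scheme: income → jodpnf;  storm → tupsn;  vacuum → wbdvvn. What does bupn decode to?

Compare letters: i→j is +1, n→o is +1, c→d is +1 — a constant shift. This is a Caesar cipher with shift 1.
Decoding bupn: b−1=a, u−1=t, p−1=o, n−1=m.

atom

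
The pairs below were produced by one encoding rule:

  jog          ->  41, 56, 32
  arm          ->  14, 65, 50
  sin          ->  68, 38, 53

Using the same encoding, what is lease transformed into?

j(#10)→41 and o(#15)→56: differences scale by 3, so n = 3·pos + 11. Each letter becomes 3×(its alphabet position, a=1..z=26) + 11.
Applying it to lease: l=12→47, e=5→26, a=1→14, s=19→68, e=5→26.

47, 26, 14, 68, 26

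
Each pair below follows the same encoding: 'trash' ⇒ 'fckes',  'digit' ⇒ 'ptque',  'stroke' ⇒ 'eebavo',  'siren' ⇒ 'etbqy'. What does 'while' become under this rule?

issxp

Shifts by position in trash: pos 0: t→f (+12), pos 1: r→c (+11), pos 2: a→k (+10), pos 3: s→e (+12), pos 4: h→s (+11) — repeating every 3. A repeating key of period 3 is used — shifts +12, +11, +10 over and over.
Applying it to while: w+12=i, h+11=s, i+10=s, l+12=x, e+11=p.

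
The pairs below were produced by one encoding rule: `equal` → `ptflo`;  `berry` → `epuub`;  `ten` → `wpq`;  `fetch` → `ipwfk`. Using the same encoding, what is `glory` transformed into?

jozub

Vowels shift forward by 11 and consonants shift forward by 3.
For glory: g(cons)+3=j, l(cons)+3=o, o(vowel)+11=z, r(cons)+3=u, y(cons)+3=b.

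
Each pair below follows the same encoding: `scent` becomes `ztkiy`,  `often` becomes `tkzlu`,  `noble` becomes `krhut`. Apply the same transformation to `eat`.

The output letters match the input read backwards, each shifted +6: scent reversed is tnecs. Two steps: reverse the string, then apply a Caesar shift of +6.
Applying it to eat: reverse → tae; then shift: t+6=z, a+6=g, e+6=k.

zgk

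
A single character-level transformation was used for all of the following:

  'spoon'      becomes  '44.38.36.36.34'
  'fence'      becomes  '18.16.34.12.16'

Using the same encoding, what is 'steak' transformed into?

44.46.16.8.28

s(#19)→44 and p(#16)→38: differences scale by 2, so n = 2·pos + 6. Each letter becomes 2×(its alphabet position, a=1..z=26) + 6.
On steak: s=19→44, t=20→46, e=5→16, a=1→8, k=11→28.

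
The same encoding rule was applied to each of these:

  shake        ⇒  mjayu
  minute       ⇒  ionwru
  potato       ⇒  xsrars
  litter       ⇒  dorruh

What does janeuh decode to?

hanger

Each letter's alphabet position (a=0..z=25) is mapped through 5·x+0 mod 26 — an affine cipher.
Undoing it on janeuh: j(9)→21·(9−0)≡7=h; a(0)→21·(0−0)≡0=a; n(13)→21·(13−0)≡13=n; e(4)→21·(4−0)≡6=g; u(20)→21·(20−0)≡4=e; h(7)→21·(7−0)≡17=r (all mod 26).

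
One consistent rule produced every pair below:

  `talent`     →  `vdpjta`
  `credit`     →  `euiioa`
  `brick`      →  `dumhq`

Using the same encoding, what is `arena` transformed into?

cuisg

Letter i (0-indexed) is shifted by i+2, so successive shifts are 2, 3, 4, ….
On arena: a+2=c, r+3=u, e+4=i, n+5=s, a+6=g.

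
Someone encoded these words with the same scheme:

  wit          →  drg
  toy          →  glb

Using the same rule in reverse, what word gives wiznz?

Letters are reflected about the middle of the alphabet (position → 25−position): Atbash.
Decoding wiznz: w↔d, i↔r, z↔a, n↔m, z↔a.

drama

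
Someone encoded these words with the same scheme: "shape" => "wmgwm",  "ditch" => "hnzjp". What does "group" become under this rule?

Each letter shifts forward by (position + 4), i.e. 4, 5, 6, … — the shift grows by one for each successive letter.
Applying it to group: g+4=k, r+5=w, o+6=u, u+7=b, p+8=x.

kwubx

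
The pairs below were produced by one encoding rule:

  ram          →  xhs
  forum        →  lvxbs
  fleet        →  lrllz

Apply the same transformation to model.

svjlr

Vowels shift forward by 7 and consonants shift forward by 6.
On model: m(cons)+6=s, o(vowel)+7=v, d(cons)+6=j, e(vowel)+7=l, l(cons)+6=r.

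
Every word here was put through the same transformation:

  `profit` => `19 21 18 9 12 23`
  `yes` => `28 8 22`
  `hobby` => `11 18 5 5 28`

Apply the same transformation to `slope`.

p is letter #16 and maps to 19: an offset of 3. The number is (letter's place in the alphabet, a=1) + 3.
On slope: s=19→22, l=12→15, o=15→18, p=16→19, e=5→8.

22 15 18 19 8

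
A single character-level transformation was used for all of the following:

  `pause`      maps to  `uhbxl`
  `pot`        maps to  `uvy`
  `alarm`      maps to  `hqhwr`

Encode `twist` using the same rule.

The shift depends on letter class: consonant p→u is +5, but vowel a→h is +7. The rule splits by letter class: vowels +7, consonants +5.
Applying it to twist: t(cons)+5=y, w(cons)+5=b, i(vowel)+7=p, s(cons)+5=x, t(cons)+5=y.

ybpxy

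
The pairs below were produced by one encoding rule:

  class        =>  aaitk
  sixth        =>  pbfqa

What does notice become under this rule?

mkqbwv

The output letters match the input read backwards, each shifted +8: class reversed is ssalc. The word is reversed, then every letter is shifted forward by 8.
On notice: reverse → eciton; then shift: e+8=m, c+8=k, i+8=q, t+8=b, o+8=w, n+8=v.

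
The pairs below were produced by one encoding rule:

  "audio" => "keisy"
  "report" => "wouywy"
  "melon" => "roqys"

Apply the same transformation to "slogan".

The rule splits by letter class: vowels +10, consonants +5.
Applying it to slogan: s(cons)+5=x, l(cons)+5=q, o(vowel)+10=y, g(cons)+5=l, a(vowel)+10=k, n(cons)+5=s.

xqylks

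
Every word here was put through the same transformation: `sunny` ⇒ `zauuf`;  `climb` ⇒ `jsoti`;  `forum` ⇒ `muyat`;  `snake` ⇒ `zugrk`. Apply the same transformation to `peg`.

The shift depends on letter class: consonant s→z is +7, but vowel u→a is +6. Vowels shift forward by 6 and consonants shift forward by 7.
On peg: p(cons)+7=w, e(vowel)+6=k, g(cons)+7=n.

wkn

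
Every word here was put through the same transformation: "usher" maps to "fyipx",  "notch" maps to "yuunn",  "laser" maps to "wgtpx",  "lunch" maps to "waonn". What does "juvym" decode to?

young

Shifts by position in usher: pos 0: u→f (+11), pos 1: s→y (+6), pos 2: h→i (+1), pos 3: e→p (+11), pos 4: r→x (+6) — repeating every 3. A repeating key of period 3 is used — shifts +11, +6, +1 over and over.
Undoing it on juvym: j−11=y, u−6=o, v−1=u, y−11=n, m−6=g.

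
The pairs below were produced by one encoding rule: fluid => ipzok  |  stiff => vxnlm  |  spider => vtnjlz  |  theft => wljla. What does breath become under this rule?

In fluid: f→i is +3, l→p is +4, u→z is +5, i→o is +6 — the shift increases by 1 each position. Letter i (0-indexed) is shifted by i+3, so successive shifts are 3, 4, 5, ….
For breath: b+3=e, r+4=v, e+5=j, a+6=g, t+7=a, h+8=p.

evjgap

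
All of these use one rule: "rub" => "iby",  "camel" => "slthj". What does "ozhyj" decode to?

The output letters match the input read backwards, each shifted +7: rub reversed is bur. Read the word backwards and shift each letter +7.
Reversing it on ozhyj: shift back: o−7=h, z−7=s, h−7=a, y−7=r, j−7=c → hsarc; then reverse → crash.

crash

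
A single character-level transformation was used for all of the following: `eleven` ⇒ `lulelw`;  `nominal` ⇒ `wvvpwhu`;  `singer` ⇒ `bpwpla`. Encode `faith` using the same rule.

ohpcq

The rule splits by letter class: vowels +7, consonants +9.
On faith: f(cons)+9=o, a(vowel)+7=h, i(vowel)+7=p, t(cons)+9=c, h(cons)+9=q.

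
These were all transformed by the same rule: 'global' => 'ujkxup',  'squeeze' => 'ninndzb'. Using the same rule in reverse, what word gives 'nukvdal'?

crumble

The word is reversed, then every letter is shifted forward by 9.
Decoding nukvdal: shift back: n−9=e, u−9=l, k−9=b, v−9=m, d−9=u, a−9=r, l−9=c → elbmurc; then reverse → crumble.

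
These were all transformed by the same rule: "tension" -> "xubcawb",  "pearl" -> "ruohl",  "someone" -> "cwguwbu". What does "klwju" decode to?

t(19)→x(23) and e(4)→u(20) fit y≡21x+14 (mod 26); the inverse of 21 mod 26 is 5. Treating letters as 0–25, the rule is x ↦ 21x + 14 (mod 26).
Decoding klwju: k(10)→5·(10−14)≡6=g; l(11)→5·(11−14)≡11=l; w(22)→5·(22−14)≡14=o; j(9)→5·(9−14)≡1=b; u(20)→5·(20−14)≡4=e (all mod 26).

globe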